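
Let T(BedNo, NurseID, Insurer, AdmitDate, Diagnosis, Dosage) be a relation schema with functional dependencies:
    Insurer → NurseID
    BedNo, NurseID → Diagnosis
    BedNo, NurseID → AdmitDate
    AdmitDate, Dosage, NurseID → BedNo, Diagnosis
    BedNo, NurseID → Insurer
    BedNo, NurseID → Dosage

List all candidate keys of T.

{BedNo, Insurer}⁺ = {AdmitDate, BedNo, Diagnosis, Dosage, Insurer, NurseID}, which is every attribute, so {BedNo, Insurer} is a candidate key.
{BedNo, NurseID}⁺ = {AdmitDate, BedNo, Diagnosis, Dosage, Insurer, NurseID}, which is every attribute, so {BedNo, NurseID} is a candidate key.
{AdmitDate, Dosage, Insurer}⁺ = {AdmitDate, BedNo, Diagnosis, Dosage, Insurer, NurseID}, which is every attribute, so {AdmitDate, Dosage, Insurer} is a candidate key.
{AdmitDate, Dosage, NurseID}⁺ = {AdmitDate, BedNo, Diagnosis, Dosage, Insurer, NurseID}, which is every attribute, so {AdmitDate, Dosage, NurseID} is a candidate key.
These are minimal and exhaustive — every other superkey contains one of them.

{AdmitDate, Dosage, Insurer}, {AdmitDate, Dosage, NurseID}, {BedNo, Insurer}, {BedNo, NurseID}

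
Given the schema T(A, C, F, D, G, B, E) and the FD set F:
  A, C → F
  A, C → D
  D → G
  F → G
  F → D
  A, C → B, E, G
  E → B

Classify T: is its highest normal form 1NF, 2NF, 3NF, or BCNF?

Candidate key: {A, C}. Prime attributes: {A, C}.
D → G breaks BCNF: {D}⁺ = {D, G}, so {D} is not a superkey.
Because {G} is non-prime and the left side of D → G is not a superkey, the relation is not in 3NF.
No proper subset of a key has a non-prime attribute in its closure, so there is no partial dependency; 2NF holds.

2NF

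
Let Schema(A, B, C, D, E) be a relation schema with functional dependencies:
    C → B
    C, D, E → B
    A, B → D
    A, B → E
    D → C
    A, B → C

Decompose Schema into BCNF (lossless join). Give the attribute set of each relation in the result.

Candidate keys of the original relation: {A, B}, {A, C}, {A, D}.
{A, B, C, D, E}: {C} determines {B, C} here but is not a superkey — split on C → B, giving {B, C} and {A, C, D, E}.
{B, C} is in BCNF.
{A, C, D, E}: {D} determines {C, D} here but is not a superkey — split on D → C, giving {C, D} and {A, D, E}.
{C, D} is in BCNF.
{A, D, E} is in BCNF.

{A, D, E}; {B, C}; {C, D}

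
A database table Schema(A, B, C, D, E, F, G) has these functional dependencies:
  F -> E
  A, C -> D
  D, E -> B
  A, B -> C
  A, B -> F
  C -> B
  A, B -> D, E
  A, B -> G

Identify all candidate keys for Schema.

{A, B}, {A, C}, {A, D, E}, {A, D, F}

Attributes never on any right-hand side: {A} — every candidate key must contain it.
{A, B}⁺ = {A, B, C, D, E, F, G} — all of the relation — so {A, B} is a candidate key.
{A, C}⁺ = {A, B, C, D, E, F, G} — all of the relation — so {A, C} is a candidate key.
{A, D, E}⁺ = {A, B, C, D, E, F, G} — all of the relation — so {A, D, E} is a candidate key.
{A, D, F}⁺ = {A, B, C, D, E, F, G} — all of the relation — so {A, D, F} is a candidate key.
Any other superkey properly contains one of these, so there are no further candidate keys.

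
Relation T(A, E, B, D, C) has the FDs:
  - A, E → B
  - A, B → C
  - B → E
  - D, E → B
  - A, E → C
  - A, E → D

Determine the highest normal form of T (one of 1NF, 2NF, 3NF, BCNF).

3NF

Candidate keys: {A, B}, {A, E}. Prime attributes: {A, B, E}.
B → E breaks BCNF: {B}⁺ = {B, E}, so {B} is not a superkey.
Its right-hand attributes {E} are all prime, as are those of every other non-superkey FD — the relation is in 3NF.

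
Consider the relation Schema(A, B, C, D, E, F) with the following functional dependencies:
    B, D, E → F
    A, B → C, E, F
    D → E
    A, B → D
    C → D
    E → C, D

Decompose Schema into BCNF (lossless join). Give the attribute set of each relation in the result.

{A, B, D}; {B, D, F}; {C, D, E}

Candidate key of the original relation: {A, B}.
Within {A, B, C, D, E, F}: {B, D, E}⁺ ∩ {A, B, C, D, E, F} = {B, C, D, E, F}, not the whole set, so B, D, E → C, F violates BCNF; decompose into {B, C, D, E, F} and {A, B, D, E}.
Within {B, C, D, E, F}: {D}⁺ ∩ {B, C, D, E, F} = {C, D, E}, not the whole set, so D → C, E violates BCNF; decompose into {C, D, E} and {B, D, F}.
{C, D, E}: every determinant is a superkey — BCNF.
{B, D, F}: every determinant is a superkey — BCNF.
Within {A, B, D, E}: {D}⁺ ∩ {A, B, D, E} = {D, E}, not the whole set, so D → E violates BCNF; decompose into {D, E} and {A, B, D}.
{D, E}: every determinant is a superkey — BCNF.
{A, B, D}: every determinant is a superkey — BCNF.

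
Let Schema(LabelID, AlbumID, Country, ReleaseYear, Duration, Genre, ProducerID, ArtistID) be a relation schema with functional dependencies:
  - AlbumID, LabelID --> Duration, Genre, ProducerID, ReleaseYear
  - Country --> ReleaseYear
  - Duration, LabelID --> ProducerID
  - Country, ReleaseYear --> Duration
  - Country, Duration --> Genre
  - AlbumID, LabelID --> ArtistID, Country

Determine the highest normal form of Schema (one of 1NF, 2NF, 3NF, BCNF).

2NF

Candidate key: {AlbumID, LabelID}. Prime attributes: {AlbumID, LabelID}.
Country --> ReleaseYear breaks BCNF: {Country}⁺ = {Country, Duration, Genre, ReleaseYear}, so {Country} is not a superkey.
Country --> ReleaseYear determines the non-prime attribute {ReleaseYear} from a non-superkey — 3NF is violated.
No proper subset of a key has a non-prime attribute in its closure, so there is no partial dependency; 2NF holds.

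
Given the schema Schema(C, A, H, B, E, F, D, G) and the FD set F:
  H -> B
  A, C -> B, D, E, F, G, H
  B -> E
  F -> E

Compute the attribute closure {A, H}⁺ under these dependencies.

{A, B, E, H}

Start with {A, H}.
H -> B applies; add {B} → now {A, B, H}.
B -> E applies; add {E} → now {A, B, E, H}.
No further FD applies.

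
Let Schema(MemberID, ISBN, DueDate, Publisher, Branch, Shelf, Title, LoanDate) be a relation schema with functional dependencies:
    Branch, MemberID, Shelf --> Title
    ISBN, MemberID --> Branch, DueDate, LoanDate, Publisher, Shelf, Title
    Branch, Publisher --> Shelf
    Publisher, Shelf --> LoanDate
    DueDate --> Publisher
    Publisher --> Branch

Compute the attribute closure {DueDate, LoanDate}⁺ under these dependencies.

{Branch, DueDate, LoanDate, Publisher, Shelf}

Start with {DueDate, LoanDate}.
DueDate --> Publisher applies; add {Publisher} → now {DueDate, LoanDate, Publisher}.
Publisher --> Branch applies; add {Branch} → now {Branch, DueDate, LoanDate, Publisher}.
Branch, Publisher --> Shelf applies; add {Shelf} → now {Branch, DueDate, LoanDate, Publisher, Shelf}.
No further FD applies.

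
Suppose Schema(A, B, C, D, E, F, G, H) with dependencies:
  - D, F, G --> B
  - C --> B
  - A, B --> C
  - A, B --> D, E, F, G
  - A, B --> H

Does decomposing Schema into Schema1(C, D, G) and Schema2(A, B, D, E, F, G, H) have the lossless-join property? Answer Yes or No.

No

Common attributes: {D, G}; their closure is {D, G}.
The closure covers neither Schema1 nor Schema2 entirely; the join is not lossless.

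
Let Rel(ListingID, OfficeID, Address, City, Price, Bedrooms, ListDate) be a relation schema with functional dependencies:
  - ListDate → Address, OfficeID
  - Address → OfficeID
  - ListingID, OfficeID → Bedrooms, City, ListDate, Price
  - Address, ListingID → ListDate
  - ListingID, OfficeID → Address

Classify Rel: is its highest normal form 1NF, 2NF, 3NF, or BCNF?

Candidate keys: {Address, ListingID}, {ListDate, ListingID}, {ListingID, OfficeID}. Prime attributes: {Address, ListDate, ListingID, OfficeID}.
For ListDate → Address, OfficeID we have {ListDate}⁺ = {Address, ListDate, OfficeID}; {ListDate} is not a superkey, so BCNF fails.
Since {Address, OfficeID} ⊆ prime attributes and every other non-superkey FD also has a prime right side, the schema is in 3NF.

3NF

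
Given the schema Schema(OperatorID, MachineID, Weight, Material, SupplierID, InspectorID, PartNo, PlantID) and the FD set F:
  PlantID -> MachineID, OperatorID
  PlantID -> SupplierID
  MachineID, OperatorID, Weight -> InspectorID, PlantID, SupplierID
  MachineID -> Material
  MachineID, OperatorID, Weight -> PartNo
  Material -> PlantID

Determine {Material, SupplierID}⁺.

{MachineID, Material, OperatorID, PlantID, SupplierID}

Start with {Material, SupplierID}.
Material -> PlantID applies; add {PlantID} → now {Material, PlantID, SupplierID}.
PlantID -> MachineID, OperatorID applies; add {MachineID, OperatorID} → now {MachineID, Material, OperatorID, PlantID, SupplierID}.
No further FD applies.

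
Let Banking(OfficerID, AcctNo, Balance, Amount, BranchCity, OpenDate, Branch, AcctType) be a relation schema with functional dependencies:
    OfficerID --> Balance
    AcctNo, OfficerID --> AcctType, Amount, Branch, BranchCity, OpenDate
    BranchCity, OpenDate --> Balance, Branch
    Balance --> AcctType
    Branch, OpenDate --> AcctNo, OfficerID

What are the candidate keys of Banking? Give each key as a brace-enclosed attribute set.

{AcctNo, OfficerID}, {Branch, OpenDate}, {BranchCity, OpenDate}

{AcctNo, OfficerID}⁺ = {AcctNo, AcctType, Amount, Balance, Branch, BranchCity, OfficerID, OpenDate}, which is every attribute, so {AcctNo, OfficerID} is a candidate key.
{Branch, OpenDate}⁺ = {AcctNo, AcctType, Amount, Balance, Branch, BranchCity, OfficerID, OpenDate}, which is every attribute, so {Branch, OpenDate} is a candidate key.
{BranchCity, OpenDate}⁺ = {AcctNo, AcctType, Amount, Balance, Branch, BranchCity, OfficerID, OpenDate}, which is every attribute, so {BranchCity, OpenDate} is a candidate key.
No proper subset of any of these is a key, and no other minimal superkey exists.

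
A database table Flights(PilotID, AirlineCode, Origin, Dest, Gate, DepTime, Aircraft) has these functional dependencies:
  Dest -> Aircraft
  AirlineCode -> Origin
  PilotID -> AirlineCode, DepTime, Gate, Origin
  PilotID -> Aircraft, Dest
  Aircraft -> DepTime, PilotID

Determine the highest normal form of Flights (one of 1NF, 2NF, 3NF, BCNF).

2NF

Candidate keys: {Aircraft}, {Dest}, {PilotID}. Prime attributes: {Aircraft, Dest, PilotID}.
For AirlineCode -> Origin we have {AirlineCode}⁺ = {AirlineCode, Origin}; {AirlineCode} is not a superkey, so BCNF fails.
AirlineCode -> Origin has non-prime {Origin} on the right and a non-superkey on the left, so 3NF fails.
All keys have size 1, which rules out partial dependencies — 2NF is satisfied.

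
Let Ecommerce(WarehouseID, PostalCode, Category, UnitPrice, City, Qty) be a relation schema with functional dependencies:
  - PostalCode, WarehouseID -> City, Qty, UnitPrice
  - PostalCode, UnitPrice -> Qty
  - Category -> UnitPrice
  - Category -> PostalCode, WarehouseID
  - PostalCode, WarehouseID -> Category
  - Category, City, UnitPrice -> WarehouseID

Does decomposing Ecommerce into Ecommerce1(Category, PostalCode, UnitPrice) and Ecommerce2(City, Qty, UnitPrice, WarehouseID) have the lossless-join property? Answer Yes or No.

The shared attributes are {UnitPrice} and {UnitPrice}⁺ = {UnitPrice}.
The closure covers neither Ecommerce1 nor Ecommerce2 entirely; the join is not lossless.

No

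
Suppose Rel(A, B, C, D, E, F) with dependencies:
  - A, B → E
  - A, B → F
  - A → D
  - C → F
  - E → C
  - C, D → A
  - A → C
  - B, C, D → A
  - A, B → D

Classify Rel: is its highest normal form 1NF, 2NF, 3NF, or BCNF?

Candidate keys: {A, B}, {B, C, D}, {B, D, E}. Prime attributes: {A, B, C, D, E}.
For A → D we have {A}⁺ = {A, C, D, F}; {A} is not a superkey, so BCNF fails.
Because {F} is non-prime and the left side of C → F is not a superkey, the relation is not in 3NF.
{A} is a proper subset of the key {A, B}, and {A}⁺ contains the non-prime attribute {F} — a partial dependency, so 2NF is violated.

1NF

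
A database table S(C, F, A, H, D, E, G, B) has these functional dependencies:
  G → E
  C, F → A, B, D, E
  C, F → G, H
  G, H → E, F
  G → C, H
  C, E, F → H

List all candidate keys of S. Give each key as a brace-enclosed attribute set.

Closure of {G} is {A, B, C, D, E, F, G, H}, the whole schema; {G} is a candidate key.
Closure of {C, F} is {A, B, C, D, E, F, G, H}, the whole schema; {C, F} is a candidate key.
These are minimal and exhaustive — every other superkey contains one of them.

{C, F}, {G}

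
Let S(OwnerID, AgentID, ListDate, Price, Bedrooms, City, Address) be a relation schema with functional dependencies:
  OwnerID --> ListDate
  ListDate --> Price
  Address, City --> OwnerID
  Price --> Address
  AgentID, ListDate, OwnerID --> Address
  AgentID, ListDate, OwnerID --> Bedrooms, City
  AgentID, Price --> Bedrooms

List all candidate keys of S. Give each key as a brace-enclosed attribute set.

{Address, AgentID, City}, {AgentID, City, ListDate}, {AgentID, City, Price}, {AgentID, OwnerID}

{AgentID} never appears on the right of any FD, so every key must include it.
Closure of {AgentID, OwnerID} is {Address, AgentID, Bedrooms, City, ListDate, OwnerID, Price}, the whole schema; {AgentID, OwnerID} is a candidate key.
Closure of {Address, AgentID, City} is {Address, AgentID, Bedrooms, City, ListDate, OwnerID, Price}, the whole schema; {Address, AgentID, City} is a candidate key.
Closure of {AgentID, City, ListDate} is {Address, AgentID, Bedrooms, City, ListDate, OwnerID, Price}, the whole schema; {AgentID, City, ListDate} is a candidate key.
Closure of {AgentID, City, Price} is {Address, AgentID, Bedrooms, City, ListDate, OwnerID, Price}, the whole schema; {AgentID, City, Price} is a candidate key.
No proper subset of any of these is a key, and no other minimal superkey exists.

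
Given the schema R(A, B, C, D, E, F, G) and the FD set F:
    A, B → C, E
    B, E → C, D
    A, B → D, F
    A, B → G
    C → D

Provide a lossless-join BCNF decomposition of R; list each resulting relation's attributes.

{A, B, E, F, G}; {B, C, E}; {C, D}

Candidate key of the original relation: {A, B}.
{A, B, C, D, E, F, G}: {B, E} determines {B, C, D, E} here but is not a superkey — split on B, E → C, D, giving {B, C, D, E} and {A, B, E, F, G}.
{B, C, D, E}: {C} determines {C, D} here but is not a superkey — split on C → D, giving {C, D} and {B, C, E}.
{C, D}: every determinant is a superkey — BCNF.
{B, C, E}: every determinant is a superkey — BCNF.
{A, B, E, F, G}: every determinant is a superkey — BCNF.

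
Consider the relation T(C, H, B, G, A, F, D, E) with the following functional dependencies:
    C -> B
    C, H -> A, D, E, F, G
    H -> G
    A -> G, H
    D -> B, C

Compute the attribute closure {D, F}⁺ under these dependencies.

{B, C, D, F}

Start with {D, F}.
D -> B, C applies; add {B, C} → now {B, C, D, F}.
No further FD applies.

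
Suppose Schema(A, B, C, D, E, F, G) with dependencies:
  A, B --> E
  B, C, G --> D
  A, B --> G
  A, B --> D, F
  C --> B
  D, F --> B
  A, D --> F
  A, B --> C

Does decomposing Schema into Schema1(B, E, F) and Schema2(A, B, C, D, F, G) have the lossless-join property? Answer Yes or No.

The shared attributes are {B, F} and {B, F}⁺ = {B, F}.
Neither Schema1 nor Schema2 is contained in that closure, so the decomposition is lossy.

No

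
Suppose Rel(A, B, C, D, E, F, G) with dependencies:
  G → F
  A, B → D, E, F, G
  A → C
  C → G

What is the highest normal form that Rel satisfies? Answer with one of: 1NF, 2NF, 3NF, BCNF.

1NF

Candidate key: {A, B}. Prime attributes: {A, B}.
For G → F we have {G}⁺ = {F, G}; {G} is not a superkey, so BCNF fails.
G → F has non-prime {F} on the right and a non-superkey on the left, so 3NF fails.
The proper key subset {A} of {A, B} determines non-prime {C, F, G}, so the relation is not even in 2NF.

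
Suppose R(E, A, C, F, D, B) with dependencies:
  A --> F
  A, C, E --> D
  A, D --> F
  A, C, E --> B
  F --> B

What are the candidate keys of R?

No FD produces {A, C, E}, so they must be in every candidate key.
{A, C, E}⁺ = {A, B, C, D, E, F}, which is every attribute, so {A, C, E} is a candidate key.
No other minimal set has full closure, so this is the only candidate key.

{A, C, E}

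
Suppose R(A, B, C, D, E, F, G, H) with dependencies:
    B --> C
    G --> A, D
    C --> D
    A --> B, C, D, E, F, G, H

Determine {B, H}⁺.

Start with {B, H}.
B --> C applies; add {C} → now {B, C, H}.
C --> D applies; add {D} → now {B, C, D, H}.
No further FD applies.

{B, C, D, H}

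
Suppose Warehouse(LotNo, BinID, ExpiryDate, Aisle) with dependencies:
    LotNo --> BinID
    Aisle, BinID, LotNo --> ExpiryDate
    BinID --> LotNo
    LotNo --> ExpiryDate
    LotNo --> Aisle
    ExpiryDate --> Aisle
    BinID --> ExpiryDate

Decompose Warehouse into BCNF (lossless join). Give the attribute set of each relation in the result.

{Aisle, ExpiryDate}; {BinID, ExpiryDate, LotNo}

Candidate keys of the original relation: {BinID}, {LotNo}.
{Aisle, BinID, ExpiryDate, LotNo}: {ExpiryDate} determines {Aisle, ExpiryDate} here but is not a superkey — split on ExpiryDate --> Aisle, giving {Aisle, ExpiryDate} and {BinID, ExpiryDate, LotNo}.
{Aisle, ExpiryDate}: every determinant is a superkey — BCNF.
{BinID, ExpiryDate, LotNo}: every determinant is a superkey — BCNF.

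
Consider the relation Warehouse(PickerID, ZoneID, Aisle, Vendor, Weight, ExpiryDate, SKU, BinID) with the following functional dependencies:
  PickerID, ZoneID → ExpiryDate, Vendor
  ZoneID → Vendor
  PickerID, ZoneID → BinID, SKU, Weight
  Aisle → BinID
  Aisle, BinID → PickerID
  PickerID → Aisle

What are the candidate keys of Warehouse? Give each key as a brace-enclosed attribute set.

{Aisle, ZoneID}, {PickerID, ZoneID}

{ZoneID} never appears on the right of any FD, so every key must include it.
Closure of {Aisle, ZoneID} is {Aisle, BinID, ExpiryDate, PickerID, SKU, Vendor, Weight, ZoneID}, the whole schema; {Aisle, ZoneID} is a candidate key.
Closure of {PickerID, ZoneID} is {Aisle, BinID, ExpiryDate, PickerID, SKU, Vendor, Weight, ZoneID}, the whole schema; {PickerID, ZoneID} is a candidate key.
These are minimal and exhaustive — every other superkey contains one of them.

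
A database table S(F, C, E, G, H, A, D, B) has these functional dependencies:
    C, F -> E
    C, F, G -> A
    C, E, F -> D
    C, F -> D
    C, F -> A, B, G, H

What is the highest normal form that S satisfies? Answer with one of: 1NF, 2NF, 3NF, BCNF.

Candidate key: {C, F}. Prime attributes: {C, F}.
The left-hand side of every FD is a superkey, so BCNF is satisfied.

BCNF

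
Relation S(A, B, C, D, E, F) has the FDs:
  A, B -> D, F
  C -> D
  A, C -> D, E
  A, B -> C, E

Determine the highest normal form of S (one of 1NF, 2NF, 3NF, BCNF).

2NF

Candidate key: {A, B}. Prime attributes: {A, B}.
C -> D breaks BCNF: {C}⁺ = {C, D}, so {C} is not a superkey.
Because {D} is non-prime and the left side of C -> D is not a superkey, the relation is not in 3NF.
No proper subset of a key has a non-prime attribute in its closure, so there is no partial dependency; 2NF holds.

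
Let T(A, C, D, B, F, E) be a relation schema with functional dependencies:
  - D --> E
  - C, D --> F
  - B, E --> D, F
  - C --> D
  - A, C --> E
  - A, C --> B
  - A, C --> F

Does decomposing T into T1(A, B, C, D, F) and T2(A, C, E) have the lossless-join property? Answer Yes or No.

Common attributes: {A, C}; their closure is {A, B, C, D, E, F}.
Since T1 ⊆ {A, B, C, D, E, F}, the intersection is a superkey of T1; the decomposition is lossless.

Yes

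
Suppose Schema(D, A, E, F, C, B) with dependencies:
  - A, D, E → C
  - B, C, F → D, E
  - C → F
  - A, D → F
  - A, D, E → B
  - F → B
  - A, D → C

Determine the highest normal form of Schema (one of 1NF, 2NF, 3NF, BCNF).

1NF

Candidate keys: {A, C}, {A, D}. Prime attributes: {A, C, D}.
B, C, F → D, E breaks BCNF: {B, C, F}⁺ = {B, C, D, E, F}, so {B, C, F} is not a superkey.
B, C, F → D, E has non-prime {E} on the right and a non-superkey on the left, so 3NF fails.
{C} is a proper subset of the key {A, C}, and {C}⁺ contains the non-prime attributes {B, E, F} — a partial dependency, so 2NF is violated.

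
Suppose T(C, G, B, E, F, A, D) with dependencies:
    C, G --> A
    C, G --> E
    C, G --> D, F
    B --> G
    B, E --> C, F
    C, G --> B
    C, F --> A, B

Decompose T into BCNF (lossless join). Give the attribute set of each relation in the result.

Candidate keys of the original relation: {B, C}, {B, E}, {C, F}, {C, G}.
{A, B, C, D, E, F, G}: {B} determines {B, G} here but is not a superkey — split on B --> G, giving {B, G} and {A, B, C, D, E, F}.
{B, G} is in BCNF.
{A, B, C, D, E, F} is in BCNF.

{A, B, C, D, E, F}; {B, G}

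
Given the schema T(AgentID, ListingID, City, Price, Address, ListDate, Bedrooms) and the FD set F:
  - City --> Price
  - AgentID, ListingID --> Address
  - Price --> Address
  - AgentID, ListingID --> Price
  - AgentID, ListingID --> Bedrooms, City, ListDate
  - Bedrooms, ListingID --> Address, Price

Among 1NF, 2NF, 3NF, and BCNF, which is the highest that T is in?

Candidate key: {AgentID, ListingID}. Prime attributes: {AgentID, ListingID}.
City --> Price breaks BCNF: {City}⁺ = {Address, City, Price}, so {City} is not a superkey.
Because {Price} is non-prime and the left side of City --> Price is not a superkey, the relation is not in 3NF.
Checking every proper subset of each key, none determines a non-prime attribute — 2NF is satisfied.

2NF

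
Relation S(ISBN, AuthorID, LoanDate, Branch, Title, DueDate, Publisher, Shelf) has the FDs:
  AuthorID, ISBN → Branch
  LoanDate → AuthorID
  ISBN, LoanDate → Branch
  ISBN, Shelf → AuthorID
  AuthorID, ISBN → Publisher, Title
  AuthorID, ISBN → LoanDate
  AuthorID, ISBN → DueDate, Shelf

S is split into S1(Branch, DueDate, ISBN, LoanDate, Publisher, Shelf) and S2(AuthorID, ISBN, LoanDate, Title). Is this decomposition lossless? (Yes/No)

Common attributes: {ISBN, LoanDate}; their closure is {AuthorID, Branch, DueDate, ISBN, LoanDate, Publisher, Shelf, Title}.
This includes all of S1, so the common attributes are a superkey of S1 — the join is lossless.

Yes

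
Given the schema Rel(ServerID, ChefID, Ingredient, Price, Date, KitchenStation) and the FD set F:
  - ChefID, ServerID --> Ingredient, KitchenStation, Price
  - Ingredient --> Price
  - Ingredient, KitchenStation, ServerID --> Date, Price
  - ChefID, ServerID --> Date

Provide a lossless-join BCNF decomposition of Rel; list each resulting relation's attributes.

{ChefID, Ingredient, KitchenStation, ServerID}; {Date, Ingredient, KitchenStation, ServerID}; {Ingredient, Price}

Candidate key of the original relation: {ChefID, ServerID}.
{ChefID, Date, Ingredient, KitchenStation, Price, ServerID}: {Ingredient} determines {Ingredient, Price} here but is not a superkey — split on Ingredient --> Price, giving {Ingredient, Price} and {ChefID, Date, Ingredient, KitchenStation, ServerID}.
{Ingredient, Price} has no BCNF violation.
{ChefID, Date, Ingredient, KitchenStation, ServerID}: {Ingredient, KitchenStation, ServerID} determines {Date, Ingredient, KitchenStation, ServerID} here but is not a superkey — split on Ingredient, KitchenStation, ServerID --> Date, giving {Date, Ingredient, KitchenStation, ServerID} and {ChefID, Ingredient, KitchenStation, ServerID}.
{Date, Ingredient, KitchenStation, ServerID} has no BCNF violation.
{ChefID, Ingredient, KitchenStation, ServerID} has no BCNF violation.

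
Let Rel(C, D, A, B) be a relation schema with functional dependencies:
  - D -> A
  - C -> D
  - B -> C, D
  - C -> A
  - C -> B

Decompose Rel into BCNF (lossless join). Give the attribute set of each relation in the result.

Candidate keys of the original relation: {B}, {C}.
Within {A, B, C, D}: {D}⁺ ∩ {A, B, C, D} = {A, D}, not the whole set, so D -> A violates BCNF; decompose into {A, D} and {B, C, D}.
{A, D}: every determinant is a superkey — BCNF.
{B, C, D}: every determinant is a superkey — BCNF.

{A, D}; {B, C, D}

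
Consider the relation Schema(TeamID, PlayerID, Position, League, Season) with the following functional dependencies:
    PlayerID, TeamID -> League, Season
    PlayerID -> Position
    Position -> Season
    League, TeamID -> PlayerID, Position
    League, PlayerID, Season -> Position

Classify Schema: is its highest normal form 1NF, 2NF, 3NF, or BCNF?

1NF

Candidate keys: {League, TeamID}, {PlayerID, TeamID}. Prime attributes: {League, PlayerID, TeamID}.
PlayerID -> Position breaks BCNF: {PlayerID}⁺ = {PlayerID, Position, Season}, so {PlayerID} is not a superkey.
PlayerID -> Position has non-prime {Position} on the right and a non-superkey on the left, so 3NF fails.
The proper key subset {PlayerID} of {PlayerID, TeamID} determines non-prime {Position, Season}, so the relation is not even in 2NF.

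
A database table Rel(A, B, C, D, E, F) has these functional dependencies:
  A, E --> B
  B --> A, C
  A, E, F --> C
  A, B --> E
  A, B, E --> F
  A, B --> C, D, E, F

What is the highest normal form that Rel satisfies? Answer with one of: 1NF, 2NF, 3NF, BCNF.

Candidate keys: {A, E}, {B}. Prime attributes: {A, B, E}.
Each dependency's left side is a superkey — BCNF holds.

BCNF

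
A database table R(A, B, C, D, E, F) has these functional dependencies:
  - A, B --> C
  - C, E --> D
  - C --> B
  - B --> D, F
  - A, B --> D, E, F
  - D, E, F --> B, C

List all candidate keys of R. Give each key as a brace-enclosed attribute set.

Attributes never on any right-hand side: {A} — every candidate key must contain it.
{A, B}⁺ = {A, B, C, D, E, F}, which is every attribute, so {A, B} is a candidate key.
{A, C}⁺ = {A, B, C, D, E, F}, which is every attribute, so {A, C} is a candidate key.
{A, D, E, F}⁺ = {A, B, C, D, E, F}, which is every attribute, so {A, D, E, F} is a candidate key.
No proper subset of any of these is a key, and no other minimal superkey exists.

{A, B}, {A, C}, {A, D, E, F}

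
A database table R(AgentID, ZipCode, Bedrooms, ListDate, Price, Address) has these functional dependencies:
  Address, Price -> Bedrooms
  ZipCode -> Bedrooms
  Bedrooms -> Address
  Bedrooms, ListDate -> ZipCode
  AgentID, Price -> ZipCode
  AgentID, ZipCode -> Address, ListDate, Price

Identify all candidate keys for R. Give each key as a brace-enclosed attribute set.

Attributes never on any right-hand side: {AgentID} — every candidate key must contain it.
{AgentID, Price}⁺ = {Address, AgentID, Bedrooms, ListDate, Price, ZipCode}, which is every attribute, so {AgentID, Price} is a candidate key.
{AgentID, ZipCode}⁺ = {Address, AgentID, Bedrooms, ListDate, Price, ZipCode}, which is every attribute, so {AgentID, ZipCode} is a candidate key.
{AgentID, Bedrooms, ListDate}⁺ = {Address, AgentID, Bedrooms, ListDate, Price, ZipCode}, which is every attribute, so {AgentID, Bedrooms, ListDate} is a candidate key.
These are minimal and exhaustive — every other superkey contains one of them.

{AgentID, Bedrooms, ListDate}, {AgentID, Price}, {AgentID, ZipCode}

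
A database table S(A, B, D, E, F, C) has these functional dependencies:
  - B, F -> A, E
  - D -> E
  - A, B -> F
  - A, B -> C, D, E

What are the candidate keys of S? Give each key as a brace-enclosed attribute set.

{A, B}, {B, F}

{B} never appears on the right of any FD, so every key must include it.
{A, B} is a candidate key since {A, B}⁺ = {A, B, C, D, E, F} covers every attribute.
{B, F} is a candidate key since {B, F}⁺ = {A, B, C, D, E, F} covers every attribute.
These are minimal and exhaustive — every other superkey contains one of them.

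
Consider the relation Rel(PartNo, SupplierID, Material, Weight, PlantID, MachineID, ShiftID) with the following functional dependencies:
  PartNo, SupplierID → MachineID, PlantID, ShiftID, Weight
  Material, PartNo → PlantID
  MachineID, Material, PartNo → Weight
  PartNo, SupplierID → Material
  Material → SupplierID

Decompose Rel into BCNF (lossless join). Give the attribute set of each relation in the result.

{MachineID, Material, PartNo, PlantID, ShiftID, Weight}; {Material, SupplierID}

Candidate keys of the original relation: {Material, PartNo}, {PartNo, SupplierID}.
Within {MachineID, Material, PartNo, PlantID, ShiftID, SupplierID, Weight}: {Material}⁺ ∩ {MachineID, Material, PartNo, PlantID, ShiftID, SupplierID, Weight} = {Material, SupplierID}, not the whole set, so Material → SupplierID violates BCNF; decompose into {Material, SupplierID} and {MachineID, Material, PartNo, PlantID, ShiftID, Weight}.
{Material, SupplierID} is in BCNF.
{MachineID, Material, PartNo, PlantID, ShiftID, Weight} is in BCNF.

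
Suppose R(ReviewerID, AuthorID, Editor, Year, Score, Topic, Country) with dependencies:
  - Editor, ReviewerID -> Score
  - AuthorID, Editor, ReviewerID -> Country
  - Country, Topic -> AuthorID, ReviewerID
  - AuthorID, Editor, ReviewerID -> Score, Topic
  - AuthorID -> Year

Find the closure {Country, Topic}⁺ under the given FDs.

{AuthorID, Country, ReviewerID, Topic, Year}

Start with {Country, Topic}.
Country, Topic -> AuthorID, ReviewerID applies; add {AuthorID, ReviewerID} → now {AuthorID, Country, ReviewerID, Topic}.
AuthorID -> Year applies; add {Year} → now {AuthorID, Country, ReviewerID, Topic, Year}.
No further FD applies.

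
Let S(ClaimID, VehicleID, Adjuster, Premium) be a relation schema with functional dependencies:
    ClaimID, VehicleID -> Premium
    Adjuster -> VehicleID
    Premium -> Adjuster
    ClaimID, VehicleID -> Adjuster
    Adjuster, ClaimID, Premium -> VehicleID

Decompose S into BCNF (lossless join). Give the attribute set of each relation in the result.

Candidate keys of the original relation: {Adjuster, ClaimID}, {ClaimID, Premium}, {ClaimID, VehicleID}.
In {Adjuster, ClaimID, Premium, VehicleID}, {Adjuster} is not a superkey ({Adjuster}⁺ restricted to this set is {Adjuster, VehicleID}), so split on Adjuster -> VehicleID into {Adjuster, VehicleID} and {Adjuster, ClaimID, Premium}.
{Adjuster, VehicleID} has no BCNF violation.
In {Adjuster, ClaimID, Premium}, {Premium} is not a superkey ({Premium}⁺ restricted to this set is {Adjuster, Premium}), so split on Premium -> Adjuster into {Adjuster, Premium} and {ClaimID, Premium}.
{Adjuster, Premium} has no BCNF violation.
{ClaimID, Premium} has no BCNF violation.

{Adjuster, Premium}; {Adjuster, VehicleID}; {ClaimID, Premium}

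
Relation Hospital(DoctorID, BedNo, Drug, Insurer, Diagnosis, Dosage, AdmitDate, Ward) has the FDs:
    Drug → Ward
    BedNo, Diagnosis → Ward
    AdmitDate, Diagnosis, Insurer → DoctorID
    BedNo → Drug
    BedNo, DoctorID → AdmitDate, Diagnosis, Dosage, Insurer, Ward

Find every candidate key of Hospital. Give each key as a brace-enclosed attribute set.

{AdmitDate, BedNo, Diagnosis, Insurer}, {BedNo, DoctorID}

Attributes never on any right-hand side: {BedNo} — every candidate key must contain it.
Closure of {BedNo, DoctorID} is {AdmitDate, BedNo, Diagnosis, DoctorID, Dosage, Drug, Insurer, Ward}, the whole schema; {BedNo, DoctorID} is a candidate key.
Closure of {AdmitDate, BedNo, Diagnosis, Insurer} is {AdmitDate, BedNo, Diagnosis, DoctorID, Dosage, Drug, Insurer, Ward}, the whole schema; {AdmitDate, BedNo, Diagnosis, Insurer} is a candidate key.
Any other superkey properly contains one of these, so there are no further candidate keys.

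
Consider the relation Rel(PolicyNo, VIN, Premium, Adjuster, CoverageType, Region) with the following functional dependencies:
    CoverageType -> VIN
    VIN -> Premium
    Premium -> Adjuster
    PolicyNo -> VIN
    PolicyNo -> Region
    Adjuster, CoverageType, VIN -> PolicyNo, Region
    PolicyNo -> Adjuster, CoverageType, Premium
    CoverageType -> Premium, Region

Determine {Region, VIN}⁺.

Start with {Region, VIN}.
VIN -> Premium applies; add {Premium} → now {Premium, Region, VIN}.
Premium -> Adjuster applies; add {Adjuster} → now {Adjuster, Premium, Region, VIN}.
No further FD applies.

{Adjuster, Premium, Region, VIN}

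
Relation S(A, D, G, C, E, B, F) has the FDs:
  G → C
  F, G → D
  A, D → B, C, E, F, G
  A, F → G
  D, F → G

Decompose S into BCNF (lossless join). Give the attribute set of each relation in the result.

Candidate keys of the original relation: {A, D}, {A, F}.
Within {A, B, C, D, E, F, G}: {G}⁺ ∩ {A, B, C, D, E, F, G} = {C, G}, not the whole set, so G → C violates BCNF; decompose into {C, G} and {A, B, D, E, F, G}.
{C, G} has no BCNF violation.
Within {A, B, D, E, F, G}: {F, G}⁺ ∩ {A, B, D, E, F, G} = {D, F, G}, not the whole set, so F, G → D violates BCNF; decompose into {D, F, G} and {A, B, E, F, G}.
{D, F, G} has no BCNF violation.
{A, B, E, F, G} has no BCNF violation.

{A, B, E, F, G}; {C, G}; {D, F, G}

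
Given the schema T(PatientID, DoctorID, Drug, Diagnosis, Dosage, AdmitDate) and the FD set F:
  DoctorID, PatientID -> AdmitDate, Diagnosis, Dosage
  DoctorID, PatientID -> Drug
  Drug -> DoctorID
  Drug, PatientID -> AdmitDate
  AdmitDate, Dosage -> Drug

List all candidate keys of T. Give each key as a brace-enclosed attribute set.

Attributes never on any right-hand side: {PatientID} — every candidate key must contain it.
{DoctorID, PatientID} is a candidate key since {DoctorID, PatientID}⁺ = {AdmitDate, Diagnosis, DoctorID, Dosage, Drug, PatientID} covers every attribute.
{Drug, PatientID} is a candidate key since {Drug, PatientID}⁺ = {AdmitDate, Diagnosis, DoctorID, Dosage, Drug, PatientID} covers every attribute.
{AdmitDate, Dosage, PatientID} is a candidate key since {AdmitDate, Dosage, PatientID}⁺ = {AdmitDate, Diagnosis, DoctorID, Dosage, Drug, PatientID} covers every attribute.
Any other superkey properly contains one of these, so there are no further candidate keys.

{AdmitDate, Dosage, PatientID}, {DoctorID, PatientID}, {Drug, PatientID}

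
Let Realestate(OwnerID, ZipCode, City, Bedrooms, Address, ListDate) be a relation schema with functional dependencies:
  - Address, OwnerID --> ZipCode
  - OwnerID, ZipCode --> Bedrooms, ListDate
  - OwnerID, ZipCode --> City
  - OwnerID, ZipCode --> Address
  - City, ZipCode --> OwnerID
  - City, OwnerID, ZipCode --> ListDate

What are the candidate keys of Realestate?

{Address, OwnerID} is a candidate key since {Address, OwnerID}⁺ = {Address, Bedrooms, City, ListDate, OwnerID, ZipCode} covers every attribute.
{City, ZipCode} is a candidate key since {City, ZipCode}⁺ = {Address, Bedrooms, City, ListDate, OwnerID, ZipCode} covers every attribute.
{OwnerID, ZipCode} is a candidate key since {OwnerID, ZipCode}⁺ = {Address, Bedrooms, City, ListDate, OwnerID, ZipCode} covers every attribute.
These are minimal and exhaustive — every other superkey contains one of them.

{Address, OwnerID}, {City, ZipCode}, {OwnerID, ZipCode}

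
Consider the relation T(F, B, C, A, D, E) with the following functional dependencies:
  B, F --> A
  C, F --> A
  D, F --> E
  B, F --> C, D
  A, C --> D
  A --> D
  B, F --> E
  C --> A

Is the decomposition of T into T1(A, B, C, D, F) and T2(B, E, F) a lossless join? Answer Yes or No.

Yes

T1 ∩ T2 = {B, F}; its closure under F is {A, B, C, D, E, F}.
T1 is contained in that closure, so T1 ∩ T2 --> T1 holds and the join is lossless.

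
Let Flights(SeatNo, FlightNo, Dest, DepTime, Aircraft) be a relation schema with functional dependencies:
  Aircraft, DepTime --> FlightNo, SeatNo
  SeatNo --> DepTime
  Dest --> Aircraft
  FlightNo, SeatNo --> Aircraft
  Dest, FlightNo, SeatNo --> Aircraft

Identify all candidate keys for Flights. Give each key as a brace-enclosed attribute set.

{DepTime, Dest}, {Dest, SeatNo}

No FD produces {Dest}, so it must be in every candidate key.
Closure of {DepTime, Dest} is {Aircraft, DepTime, Dest, FlightNo, SeatNo}, the whole schema; {DepTime, Dest} is a candidate key.
Closure of {Dest, SeatNo} is {Aircraft, DepTime, Dest, FlightNo, SeatNo}, the whole schema; {Dest, SeatNo} is a candidate key.
No proper subset of any of these is a key, and no other minimal superkey exists.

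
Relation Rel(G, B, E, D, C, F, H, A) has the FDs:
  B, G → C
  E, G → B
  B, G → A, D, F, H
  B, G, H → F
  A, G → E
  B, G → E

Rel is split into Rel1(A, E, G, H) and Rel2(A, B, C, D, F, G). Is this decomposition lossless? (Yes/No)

Yes

Rel1 ∩ Rel2 = {A, G}; its closure under F is {A, B, C, D, E, F, G, H}.
Rel1 is contained in that closure, so Rel1 ∩ Rel2 → Rel1 holds and the join is lossless.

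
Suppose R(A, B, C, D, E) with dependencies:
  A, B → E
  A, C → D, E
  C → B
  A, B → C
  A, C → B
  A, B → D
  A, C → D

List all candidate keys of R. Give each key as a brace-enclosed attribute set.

{A, B}, {A, C}

No FD produces {A}, so it must be in every candidate key.
{A, B}⁺ = {A, B, C, D, E} — all of the relation — so {A, B} is a candidate key.
{A, C}⁺ = {A, B, C, D, E} — all of the relation — so {A, C} is a candidate key.
No proper subset of any of these is a key, and no other minimal superkey exists.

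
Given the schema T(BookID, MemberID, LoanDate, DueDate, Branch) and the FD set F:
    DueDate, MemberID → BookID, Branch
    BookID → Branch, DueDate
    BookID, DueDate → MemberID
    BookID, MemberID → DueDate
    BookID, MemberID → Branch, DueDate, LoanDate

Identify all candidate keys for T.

{BookID} is a candidate key since {BookID}⁺ = {BookID, Branch, DueDate, LoanDate, MemberID} covers every attribute.
{DueDate, MemberID} is a candidate key since {DueDate, MemberID}⁺ = {BookID, Branch, DueDate, LoanDate, MemberID} covers every attribute.
These are minimal and exhaustive — every other superkey contains one of them.

{BookID}, {DueDate, MemberID}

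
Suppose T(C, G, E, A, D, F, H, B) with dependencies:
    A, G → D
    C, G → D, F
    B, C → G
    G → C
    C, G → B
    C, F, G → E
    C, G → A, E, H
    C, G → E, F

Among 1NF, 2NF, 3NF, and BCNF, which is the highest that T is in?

BCNF

Candidate keys: {B, C}, {G}. Prime attributes: {B, C, G}.
The left-hand side of every FD is a superkey, so BCNF is satisfied.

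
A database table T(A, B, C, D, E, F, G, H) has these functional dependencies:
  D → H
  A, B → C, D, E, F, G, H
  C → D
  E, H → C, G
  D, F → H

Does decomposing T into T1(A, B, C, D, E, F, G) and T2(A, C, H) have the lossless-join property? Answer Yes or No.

T1 ∩ T2 = {A, C}; its closure under F is {A, C, D, H}.
Since T2 ⊆ {A, C, D, H}, the intersection is a superkey of T2; the decomposition is lossless.

Yes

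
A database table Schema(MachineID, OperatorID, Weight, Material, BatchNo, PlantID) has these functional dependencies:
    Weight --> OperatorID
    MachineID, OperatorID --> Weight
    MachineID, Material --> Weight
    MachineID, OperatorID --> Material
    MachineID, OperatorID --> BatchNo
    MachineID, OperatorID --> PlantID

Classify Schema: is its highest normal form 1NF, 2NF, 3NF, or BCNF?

Candidate keys: {MachineID, Material}, {MachineID, OperatorID}, {MachineID, Weight}. Prime attributes: {MachineID, Material, OperatorID, Weight}.
For Weight --> OperatorID we have {Weight}⁺ = {OperatorID, Weight}; {Weight} is not a superkey, so BCNF fails.
But every attribute on its right side ({OperatorID}) is prime, and the same holds for every other non-superkey FD, so 3NF still holds.

3NF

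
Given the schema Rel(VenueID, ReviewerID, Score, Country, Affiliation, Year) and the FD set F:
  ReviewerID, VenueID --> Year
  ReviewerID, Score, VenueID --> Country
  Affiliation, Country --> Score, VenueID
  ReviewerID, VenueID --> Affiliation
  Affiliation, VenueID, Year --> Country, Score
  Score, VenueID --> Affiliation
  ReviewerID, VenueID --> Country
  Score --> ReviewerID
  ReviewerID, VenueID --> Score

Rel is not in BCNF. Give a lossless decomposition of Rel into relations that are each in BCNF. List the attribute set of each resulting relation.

Candidate keys of the original relation: {Affiliation, Country}, {Affiliation, VenueID, Year}, {ReviewerID, VenueID}, {Score, VenueID}.
Within {Affiliation, Country, ReviewerID, Score, VenueID, Year}: {Score}⁺ ∩ {Affiliation, Country, ReviewerID, Score, VenueID, Year} = {ReviewerID, Score}, not the whole set, so Score --> ReviewerID violates BCNF; decompose into {ReviewerID, Score} and {Affiliation, Country, Score, VenueID, Year}.
{ReviewerID, Score} has no BCNF violation.
{Affiliation, Country, Score, VenueID, Year} has no BCNF violation.

{Affiliation, Country, Score, VenueID, Year}; {ReviewerID, Score}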